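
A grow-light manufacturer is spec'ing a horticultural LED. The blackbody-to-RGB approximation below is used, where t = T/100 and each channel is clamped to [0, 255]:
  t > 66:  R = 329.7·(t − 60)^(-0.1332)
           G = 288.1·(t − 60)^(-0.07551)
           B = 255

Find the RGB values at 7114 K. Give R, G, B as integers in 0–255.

t = 7114/100 = 71.14; the t > 66 branch applies.
R = 329.7·(71.14 − 60)^(-0.1332) = 329.7·11.14^(-0.1332) = 329.7·0.72536 = 239.152.
G = 288.1·(71.14 − 60)^(-0.07551) = 288.1·11.14^(-0.07551) = 288.1·0.83358 = 240.156.
B = 255 by definition for t > 66.
Rounded: (239, 240, 255).

R=239, G=240, B=255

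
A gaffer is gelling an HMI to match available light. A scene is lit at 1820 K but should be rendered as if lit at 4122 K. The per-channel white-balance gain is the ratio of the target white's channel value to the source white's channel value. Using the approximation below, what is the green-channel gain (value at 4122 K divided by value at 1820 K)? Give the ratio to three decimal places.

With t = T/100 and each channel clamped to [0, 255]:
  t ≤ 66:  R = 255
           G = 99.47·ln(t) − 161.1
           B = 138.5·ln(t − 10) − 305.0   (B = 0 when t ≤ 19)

At 1820 K (t = 18.2):
  G = 99.47·ln 18.2 − 161.1 = 99.47·2.9014 − 161.1 = 127.504.
At 4122 K (t = 41.22):
  G = 99.47·ln 41.22 − 161.1 = 99.47·3.7189 − 161.1 = 208.821.
Gain = 208.821 / 127.504 = 1.6378 → 1.638.

1.638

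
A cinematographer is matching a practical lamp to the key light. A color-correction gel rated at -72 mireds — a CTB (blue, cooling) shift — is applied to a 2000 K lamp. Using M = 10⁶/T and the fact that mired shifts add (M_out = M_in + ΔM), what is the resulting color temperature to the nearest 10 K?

M_in = 10⁶/2000 = 500.00 mireds.
M_out = 500.00 + (-72) = 428.00 mireds.
T_out = 10⁶/428.00 = 2336.4 K → 2340 K.

2340 K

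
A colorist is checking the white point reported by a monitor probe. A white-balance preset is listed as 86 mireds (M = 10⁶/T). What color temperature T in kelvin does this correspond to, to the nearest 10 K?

T = 10⁶ / 86 = 11627.91 K → 11630 K.

11630 K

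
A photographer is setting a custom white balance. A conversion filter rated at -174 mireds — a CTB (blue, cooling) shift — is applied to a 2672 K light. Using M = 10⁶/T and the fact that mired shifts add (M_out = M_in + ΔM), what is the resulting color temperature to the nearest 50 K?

5000 K

M_in = 10⁶/2672 = 374.25 mireds.
M_out = 374.25 + (-174) = 200.25 mireds.
T_out = 10⁶/200.25 = 4993.7 K → 5000 K.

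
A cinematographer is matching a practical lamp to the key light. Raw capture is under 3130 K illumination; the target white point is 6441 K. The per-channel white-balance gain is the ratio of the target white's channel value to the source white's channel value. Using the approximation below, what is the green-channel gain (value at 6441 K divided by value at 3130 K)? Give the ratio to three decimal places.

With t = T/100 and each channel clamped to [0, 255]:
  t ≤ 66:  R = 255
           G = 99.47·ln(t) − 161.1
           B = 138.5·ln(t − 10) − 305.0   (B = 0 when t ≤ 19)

At 3130 K (t = 31.3):
  G = 99.47·ln 31.3 − 161.1 = 99.47·3.4436 − 161.1 = 181.437.
At 6441 K (t = 64.41):
  G = 99.47·ln 64.41 − 161.1 = 99.47·4.1653 − 161.1 = 253.219.
Gain = 253.219 / 181.437 = 1.3956 → 1.396.

1.396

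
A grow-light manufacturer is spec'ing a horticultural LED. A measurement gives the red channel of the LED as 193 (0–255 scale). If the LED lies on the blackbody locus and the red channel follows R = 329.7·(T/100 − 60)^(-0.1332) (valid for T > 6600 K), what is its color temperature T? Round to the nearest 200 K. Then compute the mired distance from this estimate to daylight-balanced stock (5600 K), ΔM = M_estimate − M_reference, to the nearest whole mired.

(t − 60)^(-0.1332) = 193/329.7 = 0.58538.
t − 60 = 0.58538^(1/-0.1332) = 0.58538^(-7.508) = 55.713, so t = 115.713.
T = 100·t = 11571 K → 11600 K to the nearest 200 K.
M_estimate = 10⁶/11600 = 86.21; M_reference = 10⁶/5600 = 178.57.
ΔM = 86.21 − 178.57 = -92.36 → -92 mireds.

-92 mireds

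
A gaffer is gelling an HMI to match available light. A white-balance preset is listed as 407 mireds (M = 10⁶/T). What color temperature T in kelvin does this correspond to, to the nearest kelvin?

T = 10⁶ / 407 = 2457.00 K → 2457 K.

2457 K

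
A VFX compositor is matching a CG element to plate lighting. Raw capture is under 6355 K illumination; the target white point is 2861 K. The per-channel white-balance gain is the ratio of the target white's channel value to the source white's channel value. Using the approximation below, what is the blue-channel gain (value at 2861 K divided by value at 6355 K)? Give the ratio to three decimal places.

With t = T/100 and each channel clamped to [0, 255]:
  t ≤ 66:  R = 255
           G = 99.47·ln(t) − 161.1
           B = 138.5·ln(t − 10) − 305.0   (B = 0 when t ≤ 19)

At 6355 K (t = 63.55):
  B = 138.5·ln(63.55 − 10) − 305.0 = 138.5·ln 53.55 − 305.0 = 138.5·3.9806 − 305.0 = 246.315.
At 2861 K (t = 28.61):
  B = 138.5·ln(28.61 − 10) − 305.0 = 138.5·ln 18.61 − 305.0 = 138.5·2.9237 − 305.0 = 99.932.
Gain = 99.932 / 246.315 = 0.4057 → 0.406.

0.406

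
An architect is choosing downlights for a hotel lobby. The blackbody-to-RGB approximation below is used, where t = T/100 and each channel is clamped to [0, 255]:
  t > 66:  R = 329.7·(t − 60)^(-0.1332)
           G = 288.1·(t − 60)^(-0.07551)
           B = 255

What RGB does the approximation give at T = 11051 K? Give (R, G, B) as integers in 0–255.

(196, 214, 255)

t = 11051/100 = 110.51; the t > 66 branch applies.
R = 329.7·(110.51 − 60)^(-0.1332) = 329.7·50.51^(-0.1332) = 329.7·0.59308 = 195.537.
G = 288.1·(110.51 − 60)^(-0.07551) = 288.1·50.51^(-0.07551) = 288.1·0.74367 = 214.250.
B = 255 by definition for t > 66.
Rounded: (196, 214, 255).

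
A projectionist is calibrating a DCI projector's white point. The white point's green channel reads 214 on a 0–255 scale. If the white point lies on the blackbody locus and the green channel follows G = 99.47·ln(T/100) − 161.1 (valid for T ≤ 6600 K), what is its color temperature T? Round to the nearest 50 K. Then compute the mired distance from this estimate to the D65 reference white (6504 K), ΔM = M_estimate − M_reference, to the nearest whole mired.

ln t = (214 + 161.1) / 99.47 = 3.7710.
t = e^3.7710 = 43.423.
T = 100·t = 4342 K → 4350 K to the nearest 50 K.
M_estimate = 10⁶/4350 = 229.89; M_reference = 10⁶/6504 = 153.75.
ΔM = 229.89 − 153.75 = 76.13 → +76 mireds.

+76 mireds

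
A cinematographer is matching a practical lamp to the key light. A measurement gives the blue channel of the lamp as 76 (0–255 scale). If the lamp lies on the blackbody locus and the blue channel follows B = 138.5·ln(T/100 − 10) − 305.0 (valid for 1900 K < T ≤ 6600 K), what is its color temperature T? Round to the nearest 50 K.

ln(t − 10) = (76 + 305.0) / 138.5 = 2.7509.
t − 10 = e^2.7509 = 15.657, so t = 25.657.
T = 100·t = 2566 K → 2550 K to the nearest 50 K.

2550 K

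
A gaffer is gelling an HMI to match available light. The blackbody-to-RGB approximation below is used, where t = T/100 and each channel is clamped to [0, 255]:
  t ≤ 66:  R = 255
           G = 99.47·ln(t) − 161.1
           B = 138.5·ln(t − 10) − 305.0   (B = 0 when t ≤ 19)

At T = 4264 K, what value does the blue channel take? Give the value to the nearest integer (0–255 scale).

t = 4264/100 = 42.64; the t ≤ 66 branch applies.
B = 138.5·ln(42.64 − 10) − 305.0 = 138.5·ln 32.64 − 305.0 = 138.5·3.4855 − 305.0 = 177.747.
Rounded: 178.

178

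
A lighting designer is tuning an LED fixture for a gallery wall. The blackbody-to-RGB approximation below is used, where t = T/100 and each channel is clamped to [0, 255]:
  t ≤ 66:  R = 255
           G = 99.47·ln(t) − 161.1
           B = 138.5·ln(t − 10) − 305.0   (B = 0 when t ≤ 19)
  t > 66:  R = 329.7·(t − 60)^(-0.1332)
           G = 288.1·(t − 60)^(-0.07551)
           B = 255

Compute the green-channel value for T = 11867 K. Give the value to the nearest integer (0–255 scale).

t = 11867/100 = 118.67; the t > 66 branch applies.
G = 288.1·(118.67 − 60)^(-0.07551) = 288.1·58.67^(-0.07551) = 288.1·0.73530 = 211.841.
Rounded: 212.

212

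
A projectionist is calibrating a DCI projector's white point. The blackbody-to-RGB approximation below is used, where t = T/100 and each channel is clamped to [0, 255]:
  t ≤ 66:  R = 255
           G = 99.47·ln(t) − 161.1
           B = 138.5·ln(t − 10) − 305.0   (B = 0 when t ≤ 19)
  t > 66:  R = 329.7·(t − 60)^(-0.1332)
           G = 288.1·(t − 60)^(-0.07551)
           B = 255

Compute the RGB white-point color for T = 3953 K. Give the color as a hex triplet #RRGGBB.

#FFCDA4

t = 3953/100 = 39.53; the t ≤ 66 branch applies.
R = 255 by definition for t ≤ 66.
G = 99.47·ln 39.53 − 161.1 = 99.47·3.6771 − 161.1 = 204.657.
B = 138.5·ln(39.53 − 10) − 305.0 = 138.5·ln 29.53 − 305.0 = 138.5·3.3854 − 305.0 = 163.879.
Rounded: (255, 205, 164).
In hex: #FFCDA4.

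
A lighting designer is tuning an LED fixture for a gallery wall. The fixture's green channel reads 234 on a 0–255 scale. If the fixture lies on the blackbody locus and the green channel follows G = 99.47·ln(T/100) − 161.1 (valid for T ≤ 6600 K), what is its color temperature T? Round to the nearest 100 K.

ln t = (234 + 161.1) / 99.47 = 3.9721.
t = e^3.9721 = 53.093.
T = 100·t = 5309 K → 5300 K to the nearest 100 K.

5300 K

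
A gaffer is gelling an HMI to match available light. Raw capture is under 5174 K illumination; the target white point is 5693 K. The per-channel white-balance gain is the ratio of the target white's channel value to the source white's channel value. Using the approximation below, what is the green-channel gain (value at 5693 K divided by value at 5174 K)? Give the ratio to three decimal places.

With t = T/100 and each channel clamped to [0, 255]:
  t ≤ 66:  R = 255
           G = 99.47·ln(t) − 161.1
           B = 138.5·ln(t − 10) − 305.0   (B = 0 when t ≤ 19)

At 5174 K (t = 51.74):
  G = 99.47·ln 51.74 − 161.1 = 99.47·3.9462 − 161.1 = 231.432.
At 5693 K (t = 56.93):
  G = 99.47·ln 56.93 − 161.1 = 99.47·4.0418 − 161.1 = 240.940.
Gain = 240.940 / 231.432 = 1.0411 → 1.041.

1.041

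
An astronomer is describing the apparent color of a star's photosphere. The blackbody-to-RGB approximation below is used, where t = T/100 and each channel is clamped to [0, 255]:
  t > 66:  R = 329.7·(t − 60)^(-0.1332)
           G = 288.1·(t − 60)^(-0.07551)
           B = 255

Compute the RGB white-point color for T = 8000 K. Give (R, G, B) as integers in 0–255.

(221, 230, 255)

t = 8000/100 = 80; the t > 66 branch applies.
R = 329.7·(80 − 60)^(-0.1332) = 329.7·20^(-0.1332) = 329.7·0.67097 = 221.219.
G = 288.1·(80 − 60)^(-0.07551) = 288.1·20^(-0.07551) = 288.1·0.79755 = 229.775.
B = 255 by definition for t > 66.
Rounded: (221, 230, 255).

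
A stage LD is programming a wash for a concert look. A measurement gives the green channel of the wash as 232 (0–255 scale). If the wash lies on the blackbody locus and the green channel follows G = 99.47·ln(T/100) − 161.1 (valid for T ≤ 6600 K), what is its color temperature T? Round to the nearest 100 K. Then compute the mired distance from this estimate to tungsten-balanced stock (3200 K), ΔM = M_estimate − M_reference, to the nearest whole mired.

ln t = (232 + 161.1) / 99.47 = 3.9519.
t = e^3.9519 = 52.036.
T = 100·t = 5204 K → 5200 K to the nearest 100 K.
M_estimate = 10⁶/5200 = 192.31; M_reference = 10⁶/3200 = 312.50.
ΔM = 192.31 − 312.50 = -120.19 → -120 mireds.

-120 mireds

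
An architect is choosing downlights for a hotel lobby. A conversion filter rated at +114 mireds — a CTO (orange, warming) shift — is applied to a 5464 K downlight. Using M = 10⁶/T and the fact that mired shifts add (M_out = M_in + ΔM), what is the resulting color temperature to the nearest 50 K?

3350 K

M_in = 10⁶/5464 = 183.02 mireds.
M_out = 183.02 + (+114) = 297.02 mireds.
T_out = 10⁶/297.02 = 3366.8 K → 3350 K.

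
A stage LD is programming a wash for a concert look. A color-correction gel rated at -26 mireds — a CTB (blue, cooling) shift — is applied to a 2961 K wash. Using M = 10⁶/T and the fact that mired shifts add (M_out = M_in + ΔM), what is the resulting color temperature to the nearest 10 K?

3210 K

M_in = 10⁶/2961 = 337.72 mireds.
M_out = 337.72 + (-26) = 311.72 mireds.
T_out = 10⁶/311.72 = 3208.0 K → 3210 K.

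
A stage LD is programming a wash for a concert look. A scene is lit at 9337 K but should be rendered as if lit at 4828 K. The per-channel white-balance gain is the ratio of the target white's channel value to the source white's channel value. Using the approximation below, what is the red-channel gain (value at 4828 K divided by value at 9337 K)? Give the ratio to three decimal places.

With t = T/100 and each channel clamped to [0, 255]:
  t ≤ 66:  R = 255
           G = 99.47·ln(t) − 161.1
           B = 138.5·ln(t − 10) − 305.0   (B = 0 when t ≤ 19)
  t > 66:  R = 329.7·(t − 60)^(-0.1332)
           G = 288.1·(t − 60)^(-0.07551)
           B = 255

1.234

At 9337 K (t = 93.37):
  R = 329.7·(93.37 − 60)^(-0.1332) = 329.7·33.37^(-0.1332) = 329.7·0.62674 = 206.637.
At 4828 K (t = 48.28):
  R = 255 by definition for t ≤ 66.
Gain = 255.000 / 206.637 = 1.2340 → 1.234.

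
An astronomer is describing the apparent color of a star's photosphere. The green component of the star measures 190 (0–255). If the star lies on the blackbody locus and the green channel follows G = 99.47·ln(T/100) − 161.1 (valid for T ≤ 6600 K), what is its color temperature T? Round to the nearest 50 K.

ln t = (190 + 161.1) / 99.47 = 3.5297.
t = e^3.5297 = 34.114.
T = 100·t = 3411 K → 3400 K to the nearest 50 K.

3400 K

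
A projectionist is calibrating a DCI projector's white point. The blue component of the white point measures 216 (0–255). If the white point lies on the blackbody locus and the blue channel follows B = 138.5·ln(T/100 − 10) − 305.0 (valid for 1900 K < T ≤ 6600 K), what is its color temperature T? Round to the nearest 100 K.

ln(t − 10) = (216 + 305.0) / 138.5 = 3.7617.
t − 10 = e^3.7617 = 43.023, so t = 53.023.
T = 100·t = 5302 K → 5300 K to the nearest 100 K.

5300 K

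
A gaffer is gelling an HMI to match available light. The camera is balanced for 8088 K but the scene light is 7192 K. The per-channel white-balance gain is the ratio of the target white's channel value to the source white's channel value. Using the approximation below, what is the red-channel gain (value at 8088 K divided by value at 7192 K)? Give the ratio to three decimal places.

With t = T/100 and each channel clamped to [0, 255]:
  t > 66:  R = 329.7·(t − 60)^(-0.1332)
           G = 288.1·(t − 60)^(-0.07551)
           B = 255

At 7192 K (t = 71.92):
  R = 329.7·(71.92 − 60)^(-0.1332) = 329.7·11.92^(-0.1332) = 329.7·0.71885 = 237.006.
At 8088 K (t = 80.88):
  R = 329.7·(80.88 − 60)^(-0.1332) = 329.7·20.88^(-0.1332) = 329.7·0.66713 = 219.953.
Gain = 219.953 / 237.006 = 0.9281 → 0.928.

0.928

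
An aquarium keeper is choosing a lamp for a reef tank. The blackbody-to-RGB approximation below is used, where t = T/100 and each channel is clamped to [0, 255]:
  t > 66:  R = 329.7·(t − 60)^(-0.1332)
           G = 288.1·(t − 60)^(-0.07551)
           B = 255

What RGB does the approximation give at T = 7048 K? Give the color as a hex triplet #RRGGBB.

#F1F1FF

t = 7048/100 = 70.48; the t > 66 branch applies.
R = 329.7·(70.48 − 60)^(-0.1332) = 329.7·10.48^(-0.1332) = 329.7·0.73129 = 241.105.
G = 288.1·(70.48 − 60)^(-0.07551) = 288.1·10.48^(-0.07551) = 288.1·0.83744 = 241.266.
B = 255 by definition for t > 66.
Rounded: (241, 241, 255).
In hex: #F1F1FF.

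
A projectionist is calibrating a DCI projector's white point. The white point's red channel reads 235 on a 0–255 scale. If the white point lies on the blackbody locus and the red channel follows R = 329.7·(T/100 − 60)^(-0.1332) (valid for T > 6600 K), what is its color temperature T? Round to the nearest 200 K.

7200 K

(t − 60)^(-0.1332) = 235/329.7 = 0.71277.
t − 60 = 0.71277^(1/-0.1332) = 0.71277^(-7.508) = 12.705, so t = 72.705.
T = 100·t = 7271 K → 7200 K to the nearest 200 K.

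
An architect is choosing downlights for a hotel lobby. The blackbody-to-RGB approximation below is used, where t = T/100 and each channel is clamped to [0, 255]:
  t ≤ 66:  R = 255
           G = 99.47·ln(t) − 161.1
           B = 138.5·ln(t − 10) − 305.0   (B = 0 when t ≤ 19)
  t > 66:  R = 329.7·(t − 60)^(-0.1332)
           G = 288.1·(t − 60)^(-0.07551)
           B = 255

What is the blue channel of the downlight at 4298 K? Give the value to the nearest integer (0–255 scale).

179

t = 4298/100 = 42.98; the t ≤ 66 branch applies.
B = 138.5·ln(42.98 − 10) − 305.0 = 138.5·ln 32.98 − 305.0 = 138.5·3.4959 − 305.0 = 179.182.
Rounded: 179.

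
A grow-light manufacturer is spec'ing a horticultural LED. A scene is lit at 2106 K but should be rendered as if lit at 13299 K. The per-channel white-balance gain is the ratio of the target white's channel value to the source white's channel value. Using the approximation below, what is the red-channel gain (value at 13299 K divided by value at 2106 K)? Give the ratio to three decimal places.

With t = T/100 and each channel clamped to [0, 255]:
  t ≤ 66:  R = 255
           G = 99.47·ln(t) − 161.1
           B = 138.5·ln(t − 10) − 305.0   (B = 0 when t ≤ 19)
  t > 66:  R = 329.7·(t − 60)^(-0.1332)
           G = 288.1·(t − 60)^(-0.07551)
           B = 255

0.730

At 2106 K (t = 21.06):
  R = 255 by definition for t ≤ 66.
At 13299 K (t = 132.99):
  R = 329.7·(132.99 − 60)^(-0.1332) = 329.7·72.99^(-0.1332) = 329.7·0.56469 = 186.180.
Gain = 186.180 / 255.000 = 0.7301 → 0.730.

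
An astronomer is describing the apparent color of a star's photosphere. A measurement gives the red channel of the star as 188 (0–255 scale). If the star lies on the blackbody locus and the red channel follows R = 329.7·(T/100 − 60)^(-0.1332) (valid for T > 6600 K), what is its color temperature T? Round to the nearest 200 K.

(t − 60)^(-0.1332) = 188/329.7 = 0.57022.
t − 60 = 0.57022^(1/-0.1332) = 0.57022^(-7.508) = 67.848, so t = 127.848.
T = 100·t = 12785 K → 12800 K to the nearest 200 K.

12800 K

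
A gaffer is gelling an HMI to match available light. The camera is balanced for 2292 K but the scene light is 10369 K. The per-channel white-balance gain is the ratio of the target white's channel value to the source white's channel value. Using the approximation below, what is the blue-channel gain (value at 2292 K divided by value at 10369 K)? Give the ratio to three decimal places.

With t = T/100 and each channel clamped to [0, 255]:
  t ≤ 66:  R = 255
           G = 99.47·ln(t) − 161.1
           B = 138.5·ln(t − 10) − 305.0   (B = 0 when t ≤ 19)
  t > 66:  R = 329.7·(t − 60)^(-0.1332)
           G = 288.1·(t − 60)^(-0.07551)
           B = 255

At 10369 K (t = 103.69):
  B = 255 by definition for t > 66.
At 2292 K (t = 22.92):
  B = 138.5·ln(22.92 − 10) − 305.0 = 138.5·ln 12.92 − 305.0 = 138.5·2.5588 − 305.0 = 49.391.
Gain = 49.391 / 255.000 = 0.1937 → 0.194.

0.194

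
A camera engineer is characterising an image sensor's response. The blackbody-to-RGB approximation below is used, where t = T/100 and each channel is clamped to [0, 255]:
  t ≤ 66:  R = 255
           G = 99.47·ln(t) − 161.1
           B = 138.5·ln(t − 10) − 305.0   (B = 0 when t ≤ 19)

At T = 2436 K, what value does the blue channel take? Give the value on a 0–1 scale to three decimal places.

0.251

t = 2436/100 = 24.36; the t ≤ 66 branch applies.
B = 138.5·ln(24.36 − 10) − 305.0 = 138.5·ln 14.36 − 305.0 = 138.5·2.6644 − 305.0 = 64.026.
On a 0–1 scale: 64.026/255 = 0.2511 → 0.251.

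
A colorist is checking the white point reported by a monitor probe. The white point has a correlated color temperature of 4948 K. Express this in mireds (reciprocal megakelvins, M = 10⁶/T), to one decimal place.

202.1 mireds

M = 10⁶ / 4948 = 202.102 → 202.1 mireds.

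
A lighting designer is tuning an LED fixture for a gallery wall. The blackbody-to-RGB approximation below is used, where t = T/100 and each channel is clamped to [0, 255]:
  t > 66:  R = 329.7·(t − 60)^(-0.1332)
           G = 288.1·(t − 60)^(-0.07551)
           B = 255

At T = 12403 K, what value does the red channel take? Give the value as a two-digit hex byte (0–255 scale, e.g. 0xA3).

t = 12403/100 = 124.03; the t > 66 branch applies.
R = 329.7·(124.03 − 60)^(-0.1332) = 329.7·64.03^(-0.1332) = 329.7·0.57463 = 189.456.
Rounded: 189; in hex, 0xBD.

0xBD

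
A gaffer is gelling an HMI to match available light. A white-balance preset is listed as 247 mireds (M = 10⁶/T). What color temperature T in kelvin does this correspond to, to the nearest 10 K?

4050 K

T = 10⁶ / 247 = 4048.58 K → 4050 K.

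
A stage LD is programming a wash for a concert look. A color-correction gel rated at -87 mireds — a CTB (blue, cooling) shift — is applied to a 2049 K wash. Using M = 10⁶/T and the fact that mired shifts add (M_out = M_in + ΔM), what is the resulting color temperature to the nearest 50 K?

M_in = 10⁶/2049 = 488.04 mireds.
M_out = 488.04 + (-87) = 401.04 mireds.
T_out = 10⁶/401.04 = 2493.5 K → 2500 K.

2500 K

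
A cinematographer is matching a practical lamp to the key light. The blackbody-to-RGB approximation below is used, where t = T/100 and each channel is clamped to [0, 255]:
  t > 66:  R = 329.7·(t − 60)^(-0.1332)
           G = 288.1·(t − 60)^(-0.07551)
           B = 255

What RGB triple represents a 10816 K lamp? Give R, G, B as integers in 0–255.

t = 10816/100 = 108.16; the t > 66 branch applies.
R = 329.7·(108.16 − 60)^(-0.1332) = 329.7·48.16^(-0.1332) = 329.7·0.59685 = 196.782.
G = 288.1·(108.16 − 60)^(-0.07551) = 288.1·48.16^(-0.07551) = 288.1·0.74635 = 215.022.
B = 255 by definition for t > 66.
Rounded: (197, 215, 255).

R=197, G=215, B=255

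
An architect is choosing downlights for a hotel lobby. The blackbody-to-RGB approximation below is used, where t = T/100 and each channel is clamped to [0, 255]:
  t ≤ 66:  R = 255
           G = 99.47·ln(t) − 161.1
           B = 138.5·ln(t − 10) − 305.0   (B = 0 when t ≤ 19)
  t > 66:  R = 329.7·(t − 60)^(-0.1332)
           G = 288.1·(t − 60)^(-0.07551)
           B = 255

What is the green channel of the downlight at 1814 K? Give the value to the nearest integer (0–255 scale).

127

t = 1814/100 = 18.14; the t ≤ 66 branch applies.
G = 99.47·ln 18.14 − 161.1 = 99.47·2.8981 − 161.1 = 127.176.
Rounded: 127.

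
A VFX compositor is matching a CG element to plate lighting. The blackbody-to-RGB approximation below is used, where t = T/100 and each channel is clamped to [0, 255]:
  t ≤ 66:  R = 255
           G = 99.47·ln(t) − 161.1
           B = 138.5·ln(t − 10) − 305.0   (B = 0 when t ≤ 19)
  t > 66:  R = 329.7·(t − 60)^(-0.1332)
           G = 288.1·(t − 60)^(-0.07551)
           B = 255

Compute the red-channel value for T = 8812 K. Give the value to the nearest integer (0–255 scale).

211

t = 8812/100 = 88.12; the t > 66 branch applies.
R = 329.7·(88.12 − 60)^(-0.1332) = 329.7·28.12^(-0.1332) = 329.7·0.64120 = 211.402.
Rounded: 211.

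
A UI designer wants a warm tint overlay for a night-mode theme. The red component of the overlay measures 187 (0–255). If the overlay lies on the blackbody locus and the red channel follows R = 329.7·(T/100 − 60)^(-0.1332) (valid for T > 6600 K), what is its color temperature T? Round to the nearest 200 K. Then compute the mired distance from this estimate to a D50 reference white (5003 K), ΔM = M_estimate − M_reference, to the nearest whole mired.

(t − 60)^(-0.1332) = 187/329.7 = 0.56718.
t − 60 = 0.56718^(1/-0.1332) = 0.56718^(-7.508) = 70.620, so t = 130.620.
T = 100·t = 13062 K → 13000 K to the nearest 200 K.
M_estimate = 10⁶/13000 = 76.92; M_reference = 10⁶/5003 = 199.88.
ΔM = 76.92 − 199.88 = -122.96 → -123 mireds.

-123 mireds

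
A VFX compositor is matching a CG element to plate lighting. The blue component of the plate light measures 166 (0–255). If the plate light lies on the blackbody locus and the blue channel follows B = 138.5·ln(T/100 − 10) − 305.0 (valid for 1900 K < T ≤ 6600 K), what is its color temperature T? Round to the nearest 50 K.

ln(t − 10) = (166 + 305.0) / 138.5 = 3.4007.
t − 10 = e^3.4007 = 29.986, so t = 39.986.
T = 100·t = 3999 K → 4000 K to the nearest 50 K.

4000 K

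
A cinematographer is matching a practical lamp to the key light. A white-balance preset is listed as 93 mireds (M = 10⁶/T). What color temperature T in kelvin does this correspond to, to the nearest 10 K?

10750 K

T = 10⁶ / 93 = 10752.69 K → 10750 K.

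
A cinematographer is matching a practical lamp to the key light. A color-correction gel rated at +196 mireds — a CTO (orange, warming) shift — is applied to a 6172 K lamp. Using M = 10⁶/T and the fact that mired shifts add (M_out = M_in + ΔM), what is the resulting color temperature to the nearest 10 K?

2790 K

M_in = 10⁶/6172 = 162.02 mireds.
M_out = 162.02 + (+196) = 358.02 mireds.
T_out = 10⁶/358.02 = 2793.1 K → 2790 K.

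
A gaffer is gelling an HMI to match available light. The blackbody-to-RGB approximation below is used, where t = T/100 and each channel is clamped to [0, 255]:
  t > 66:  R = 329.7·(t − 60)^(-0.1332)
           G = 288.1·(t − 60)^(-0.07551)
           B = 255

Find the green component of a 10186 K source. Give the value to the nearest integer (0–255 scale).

217

t = 10186/100 = 101.86; the t > 66 branch applies.
G = 288.1·(101.86 − 60)^(-0.07551) = 288.1·41.86^(-0.07551) = 288.1·0.75429 = 217.311.
Rounded: 217.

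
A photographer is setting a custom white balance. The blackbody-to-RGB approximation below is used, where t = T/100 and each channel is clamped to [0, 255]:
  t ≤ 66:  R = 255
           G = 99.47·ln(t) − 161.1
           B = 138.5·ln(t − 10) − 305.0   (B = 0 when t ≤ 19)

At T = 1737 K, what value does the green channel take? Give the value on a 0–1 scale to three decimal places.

0.482

t = 1737/100 = 17.37; the t ≤ 66 branch applies.
G = 99.47·ln 17.37 − 161.1 = 99.47·2.8547 − 161.1 = 122.861.
On a 0–1 scale: 122.861/255 = 0.4818 → 0.482.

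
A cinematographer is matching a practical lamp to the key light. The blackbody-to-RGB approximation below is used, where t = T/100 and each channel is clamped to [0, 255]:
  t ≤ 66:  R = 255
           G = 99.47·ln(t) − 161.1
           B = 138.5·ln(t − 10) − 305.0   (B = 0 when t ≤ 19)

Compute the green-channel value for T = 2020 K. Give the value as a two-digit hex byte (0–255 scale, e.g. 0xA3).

t = 2020/100 = 20.2; the t ≤ 66 branch applies.
G = 99.47·ln 20.2 − 161.1 = 99.47·3.0057 − 161.1 = 137.875.
Rounded: 138; in hex, 0x8A.

0x8A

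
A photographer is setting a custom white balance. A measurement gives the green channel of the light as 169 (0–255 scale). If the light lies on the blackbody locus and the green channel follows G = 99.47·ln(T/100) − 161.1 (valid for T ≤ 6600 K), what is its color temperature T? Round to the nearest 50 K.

ln t = (169 + 161.1) / 99.47 = 3.3186.
t = e^3.3186 = 27.621.
T = 100·t = 2762 K → 2750 K to the nearest 50 K.

2750 K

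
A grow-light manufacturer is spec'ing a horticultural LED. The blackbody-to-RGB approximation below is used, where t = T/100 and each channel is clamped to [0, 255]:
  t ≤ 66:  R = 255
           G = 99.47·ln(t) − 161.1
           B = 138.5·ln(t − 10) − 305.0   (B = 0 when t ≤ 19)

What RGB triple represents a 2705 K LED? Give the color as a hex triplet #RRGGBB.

t = 2705/100 = 27.05; the t ≤ 66 branch applies.
R = 255 by definition for t ≤ 66.
G = 99.47·ln 27.05 − 161.1 = 99.47·3.2977 − 161.1 = 166.921.
B = 138.5·ln(27.05 − 10) − 305.0 = 138.5·ln 17.05 − 305.0 = 138.5·2.8362 − 305.0 = 87.807.
Rounded: (255, 167, 88).
In hex: #FFA758.

#FFA758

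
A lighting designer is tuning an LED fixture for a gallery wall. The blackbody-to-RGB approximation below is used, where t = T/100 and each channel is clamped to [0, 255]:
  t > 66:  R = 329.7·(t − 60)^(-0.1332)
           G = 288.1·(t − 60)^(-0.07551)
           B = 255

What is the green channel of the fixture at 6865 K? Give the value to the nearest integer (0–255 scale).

t = 6865/100 = 68.65; the t > 66 branch applies.
G = 288.1·(68.65 − 60)^(-0.07551) = 288.1·8.65^(-0.07551) = 288.1·0.84966 = 244.787.
Rounded: 245.

245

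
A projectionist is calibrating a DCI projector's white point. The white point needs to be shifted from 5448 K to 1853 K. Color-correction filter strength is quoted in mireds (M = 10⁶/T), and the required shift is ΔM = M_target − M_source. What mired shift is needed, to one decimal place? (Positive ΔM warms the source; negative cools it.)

+356.1 mireds

M_source = 10⁶/5448 = 183.554; M_target = 10⁶/1853 = 539.665.
ΔM = 539.665 − 183.554 = 356.112 → +356.1 mireds, a warming shift.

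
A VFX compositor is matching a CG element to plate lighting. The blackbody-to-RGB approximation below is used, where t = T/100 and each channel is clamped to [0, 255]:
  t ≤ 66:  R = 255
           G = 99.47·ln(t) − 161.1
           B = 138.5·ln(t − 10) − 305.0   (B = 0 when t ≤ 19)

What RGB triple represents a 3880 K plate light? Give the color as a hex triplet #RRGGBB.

#FFCBA0

t = 3880/100 = 38.8; the t ≤ 66 branch applies.
R = 255 by definition for t ≤ 66.
G = 99.47·ln 38.8 − 161.1 = 99.47·3.6584 − 161.1 = 202.803.
B = 138.5·ln(38.8 − 10) − 305.0 = 138.5·ln 28.8 − 305.0 = 138.5·3.3604 − 305.0 = 160.412.
Rounded: (255, 203, 160).
In hex: #FFCBA0.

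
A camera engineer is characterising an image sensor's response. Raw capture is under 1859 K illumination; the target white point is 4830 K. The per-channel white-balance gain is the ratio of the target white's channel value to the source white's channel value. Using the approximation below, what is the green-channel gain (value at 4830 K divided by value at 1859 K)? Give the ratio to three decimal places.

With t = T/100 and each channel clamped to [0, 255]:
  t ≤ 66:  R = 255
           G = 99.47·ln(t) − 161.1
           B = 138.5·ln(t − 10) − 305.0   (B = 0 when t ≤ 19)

At 1859 K (t = 18.59):
  G = 99.47·ln 18.59 − 161.1 = 99.47·2.9226 − 161.1 = 129.613.
At 4830 K (t = 48.3):
  G = 99.47·ln 48.3 − 161.1 = 99.47·3.8774 − 161.1 = 224.588.
Gain = 224.588 / 129.613 = 1.7328 → 1.733.

1.733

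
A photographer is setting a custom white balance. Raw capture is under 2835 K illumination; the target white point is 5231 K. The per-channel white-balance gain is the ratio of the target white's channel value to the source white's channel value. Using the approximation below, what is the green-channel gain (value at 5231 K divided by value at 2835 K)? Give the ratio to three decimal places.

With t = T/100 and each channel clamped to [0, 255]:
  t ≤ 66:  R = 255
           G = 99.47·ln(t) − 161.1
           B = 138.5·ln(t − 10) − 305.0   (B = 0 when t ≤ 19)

1.355

At 2835 K (t = 28.35):
  G = 99.47·ln 28.35 − 161.1 = 99.47·3.3446 − 161.1 = 171.590.
At 5231 K (t = 52.31):
  G = 99.47·ln 52.31 − 161.1 = 99.47·3.9572 − 161.1 = 232.521.
Gain = 232.521 / 171.590 = 1.3551 → 1.355.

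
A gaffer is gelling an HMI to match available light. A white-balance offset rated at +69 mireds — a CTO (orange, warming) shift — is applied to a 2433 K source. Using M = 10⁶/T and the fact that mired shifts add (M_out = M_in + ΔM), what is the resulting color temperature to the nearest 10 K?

2080 K

M_in = 10⁶/2433 = 411.02 mireds.
M_out = 411.02 + (+69) = 480.02 mireds.
T_out = 10⁶/480.02 = 2083.3 K → 2080 K.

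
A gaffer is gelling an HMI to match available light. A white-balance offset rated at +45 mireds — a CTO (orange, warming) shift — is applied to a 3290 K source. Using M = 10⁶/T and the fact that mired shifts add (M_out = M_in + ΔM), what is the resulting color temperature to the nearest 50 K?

M_in = 10⁶/3290 = 303.95 mireds.
M_out = 303.95 + (+45) = 348.95 mireds.
T_out = 10⁶/348.95 = 2865.7 K → 2850 K.

2850 K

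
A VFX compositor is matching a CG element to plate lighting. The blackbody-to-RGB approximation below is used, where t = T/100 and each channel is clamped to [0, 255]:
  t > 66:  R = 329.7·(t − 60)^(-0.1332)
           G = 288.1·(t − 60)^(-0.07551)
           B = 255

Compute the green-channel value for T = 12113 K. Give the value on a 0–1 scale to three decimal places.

t = 12113/100 = 121.13; the t > 66 branch applies.
G = 288.1·(121.13 − 60)^(-0.07551) = 288.1·61.13^(-0.07551) = 288.1·0.73303 = 211.185.
On a 0–1 scale: 211.185/255 = 0.8282 → 0.828.

0.828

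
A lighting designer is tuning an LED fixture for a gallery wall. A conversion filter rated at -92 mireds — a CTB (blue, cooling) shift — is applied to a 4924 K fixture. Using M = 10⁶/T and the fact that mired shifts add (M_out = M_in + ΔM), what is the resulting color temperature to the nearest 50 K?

M_in = 10⁶/4924 = 203.09 mireds.
M_out = 203.09 + (-92) = 111.09 mireds.
T_out = 10⁶/111.09 = 9002.0 K → 9000 K.

9000 K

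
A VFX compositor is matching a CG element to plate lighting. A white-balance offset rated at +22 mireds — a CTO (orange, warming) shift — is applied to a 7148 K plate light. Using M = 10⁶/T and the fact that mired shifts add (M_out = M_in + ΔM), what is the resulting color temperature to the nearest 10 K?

6180 K

M_in = 10⁶/7148 = 139.90 mireds.
M_out = 139.90 + (+22) = 161.90 mireds.
T_out = 10⁶/161.90 = 6176.7 K → 6180 K.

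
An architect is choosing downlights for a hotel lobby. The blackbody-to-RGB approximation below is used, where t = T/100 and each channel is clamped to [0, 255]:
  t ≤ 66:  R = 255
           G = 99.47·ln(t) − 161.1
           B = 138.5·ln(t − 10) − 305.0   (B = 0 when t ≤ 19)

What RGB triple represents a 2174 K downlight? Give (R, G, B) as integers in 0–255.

t = 2174/100 = 21.74; the t ≤ 66 branch applies.
R = 255 by definition for t ≤ 66.
G = 99.47·ln 21.74 − 161.1 = 99.47·3.0792 − 161.1 = 145.183.
B = 138.5·ln(21.74 − 10) − 305.0 = 138.5·ln 11.74 − 305.0 = 138.5·2.4630 − 305.0 = 36.126.
Rounded: (255, 145, 36).

(255, 145, 36)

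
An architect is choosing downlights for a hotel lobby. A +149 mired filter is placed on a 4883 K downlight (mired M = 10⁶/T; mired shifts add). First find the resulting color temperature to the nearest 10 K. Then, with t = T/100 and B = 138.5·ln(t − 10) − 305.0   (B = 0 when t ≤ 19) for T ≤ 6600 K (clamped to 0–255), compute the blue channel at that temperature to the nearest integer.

M_in = 10⁶/4883 = 204.79; M_out = 204.79 + (+149) = 353.79.
T_out = 10⁶/353.79 = 2826.5 K → 2830 K; t = 28.3.
B = 138.5·ln(28.3 − 10) − 305.0 = 138.5·ln 18.3 − 305.0 = 138.5·2.9069 − 305.0 = 97.606.
Rounded: 98.

98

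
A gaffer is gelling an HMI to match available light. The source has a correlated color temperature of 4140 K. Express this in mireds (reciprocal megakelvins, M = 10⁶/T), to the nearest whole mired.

242 mireds

M = 10⁶ / 4140 = 241.546 → 242 mireds.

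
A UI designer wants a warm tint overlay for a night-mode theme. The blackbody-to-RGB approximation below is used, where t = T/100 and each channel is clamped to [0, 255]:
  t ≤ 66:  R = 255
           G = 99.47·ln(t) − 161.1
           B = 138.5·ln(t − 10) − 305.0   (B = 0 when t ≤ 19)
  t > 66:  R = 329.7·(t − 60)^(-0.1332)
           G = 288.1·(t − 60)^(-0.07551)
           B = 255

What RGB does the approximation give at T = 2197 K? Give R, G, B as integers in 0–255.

t = 2197/100 = 21.97; the t ≤ 66 branch applies.
R = 255 by definition for t ≤ 66.
G = 99.47·ln 21.97 − 161.1 = 99.47·3.0897 − 161.1 = 146.230.
B = 138.5·ln(21.97 − 10) − 305.0 = 138.5·ln 11.97 − 305.0 = 138.5·2.4824 − 305.0 = 38.813.
Rounded: (255, 146, 39).

R=255, G=146, B=39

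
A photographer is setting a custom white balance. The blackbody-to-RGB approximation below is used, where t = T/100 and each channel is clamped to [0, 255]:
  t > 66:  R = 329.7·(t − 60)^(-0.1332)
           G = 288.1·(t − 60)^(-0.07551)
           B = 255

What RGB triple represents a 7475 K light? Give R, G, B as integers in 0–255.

R=230, G=235, B=255

t = 7475/100 = 74.75; the t > 66 branch applies.
R = 329.7·(74.75 − 60)^(-0.1332) = 329.7·14.75^(-0.1332) = 329.7·0.69874 = 230.375.
G = 288.1·(74.75 − 60)^(-0.07551) = 288.1·14.75^(-0.07551) = 288.1·0.81610 = 235.119.
B = 255 by definition for t > 66.
Rounded: (230, 235, 255).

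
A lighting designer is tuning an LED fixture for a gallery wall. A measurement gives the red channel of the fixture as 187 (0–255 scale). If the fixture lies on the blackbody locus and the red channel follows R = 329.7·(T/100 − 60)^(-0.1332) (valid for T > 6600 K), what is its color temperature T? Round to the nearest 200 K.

13000 K

(t − 60)^(-0.1332) = 187/329.7 = 0.56718.
t − 60 = 0.56718^(1/-0.1332) = 0.56718^(-7.508) = 70.620, so t = 130.620.
T = 100·t = 13062 K → 13000 K to the nearest 200 K.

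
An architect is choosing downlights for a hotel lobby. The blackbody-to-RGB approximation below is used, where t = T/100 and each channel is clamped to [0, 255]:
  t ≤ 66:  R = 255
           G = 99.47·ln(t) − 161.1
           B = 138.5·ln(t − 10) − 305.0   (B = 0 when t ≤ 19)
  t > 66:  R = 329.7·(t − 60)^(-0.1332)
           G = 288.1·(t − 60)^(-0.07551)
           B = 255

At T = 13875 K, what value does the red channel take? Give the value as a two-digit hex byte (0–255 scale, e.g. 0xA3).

0xB8

t = 13875/100 = 138.75; the t > 66 branch applies.
R = 329.7·(138.75 − 60)^(-0.1332) = 329.7·78.75^(-0.1332) = 329.7·0.55901 = 184.306.
Rounded: 184; in hex, 0xB8.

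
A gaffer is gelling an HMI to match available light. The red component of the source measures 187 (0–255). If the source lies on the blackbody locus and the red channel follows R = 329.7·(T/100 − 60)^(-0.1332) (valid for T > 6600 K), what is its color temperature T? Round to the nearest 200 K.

13000 K

(t − 60)^(-0.1332) = 187/329.7 = 0.56718.
t − 60 = 0.56718^(1/-0.1332) = 0.56718^(-7.508) = 70.620, so t = 130.620.
T = 100·t = 13062 K → 13000 K to the nearest 200 K.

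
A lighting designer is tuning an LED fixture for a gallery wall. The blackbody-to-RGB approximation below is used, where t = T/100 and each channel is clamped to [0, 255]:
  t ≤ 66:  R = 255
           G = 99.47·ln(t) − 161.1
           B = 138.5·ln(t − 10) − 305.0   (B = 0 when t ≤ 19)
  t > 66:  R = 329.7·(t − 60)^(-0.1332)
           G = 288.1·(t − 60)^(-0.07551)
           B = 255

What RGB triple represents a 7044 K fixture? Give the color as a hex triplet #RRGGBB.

#F1F1FF

t = 7044/100 = 70.44; the t > 66 branch applies.
R = 329.7·(70.44 − 60)^(-0.1332) = 329.7·10.44^(-0.1332) = 329.7·0.73166 = 241.228.
G = 288.1·(70.44 − 60)^(-0.07551) = 288.1·10.44^(-0.07551) = 288.1·0.83768 = 241.335.
B = 255 by definition for t > 66.
Rounded: (241, 241, 255).
In hex: #F1F1FF.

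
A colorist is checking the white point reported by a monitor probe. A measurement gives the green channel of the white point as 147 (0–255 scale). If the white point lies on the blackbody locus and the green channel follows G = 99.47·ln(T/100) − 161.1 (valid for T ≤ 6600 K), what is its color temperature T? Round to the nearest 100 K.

ln t = (147 + 161.1) / 99.47 = 3.0974.
t = e^3.0974 = 22.141.
T = 100·t = 2214 K → 2200 K to the nearest 100 K.

2200 K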